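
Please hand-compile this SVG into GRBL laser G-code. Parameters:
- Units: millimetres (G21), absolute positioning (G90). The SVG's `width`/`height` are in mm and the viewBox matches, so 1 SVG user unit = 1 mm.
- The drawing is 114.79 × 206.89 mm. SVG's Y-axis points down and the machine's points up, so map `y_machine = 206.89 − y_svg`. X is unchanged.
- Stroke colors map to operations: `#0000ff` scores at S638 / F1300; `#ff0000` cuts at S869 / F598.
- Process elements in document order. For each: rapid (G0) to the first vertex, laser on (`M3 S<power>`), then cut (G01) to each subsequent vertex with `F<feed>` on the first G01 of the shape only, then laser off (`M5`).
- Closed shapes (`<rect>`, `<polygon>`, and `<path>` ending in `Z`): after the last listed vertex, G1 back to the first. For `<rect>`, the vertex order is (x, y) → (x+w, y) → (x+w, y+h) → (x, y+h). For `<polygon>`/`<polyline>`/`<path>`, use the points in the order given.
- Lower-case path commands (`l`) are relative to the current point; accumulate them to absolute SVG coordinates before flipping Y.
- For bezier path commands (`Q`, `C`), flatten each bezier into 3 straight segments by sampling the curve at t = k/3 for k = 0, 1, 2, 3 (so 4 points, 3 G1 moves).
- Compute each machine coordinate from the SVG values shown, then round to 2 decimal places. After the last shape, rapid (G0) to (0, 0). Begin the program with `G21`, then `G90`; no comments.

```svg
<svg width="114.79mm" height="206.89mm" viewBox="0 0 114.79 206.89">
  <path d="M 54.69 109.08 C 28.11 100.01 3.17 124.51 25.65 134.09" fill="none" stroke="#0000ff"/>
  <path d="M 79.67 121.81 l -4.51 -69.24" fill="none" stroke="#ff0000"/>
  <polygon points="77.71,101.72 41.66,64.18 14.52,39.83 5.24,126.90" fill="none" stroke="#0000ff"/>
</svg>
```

Since the viewBox matches the mm dimensions, user units are millimetres directly. The only transform is the Y-flip y_m = 206.89 − y_svg.

Shape 1 is a cubic bezier drawn with `<path>`. Its stroke #0000ff means score at S638, F1300. After flipping Y the toolpath is (54.69,97.81) → (30.35,97.49) → (17.28,85.56) → (25.65,72.80).

Shape 2 is a line segment drawn with `<path>`. Its stroke #ff0000 means cut at S869, F598. After flipping Y the toolpath is (79.67,85.08) → (75.16,154.32).

Shape 3 is a closed polygon drawn with `<polygon>`. Its stroke #0000ff means score at S638, F1300. After flipping Y the toolpath is (77.71,105.17) → (41.66,142.71) → (14.52,167.06) → (5.24,79.99) → (77.71,105.17), returning to the start.

G21
G90
G0 X54.69 Y97.81
M3 S638
G01 X30.35 Y97.49 F1300
G01 X17.28 Y85.56
G01 X25.65 Y72.80
M5
G0 X79.67 Y85.08
M3 S869
G01 X75.16 Y154.32 F598
M5
G0 X77.71 Y105.17
M3 S638
G01 X41.66 Y142.71 F1300
G01 X14.52 Y167.06
G01 X5.24 Y79.99
G01 X77.71 Y105.17
M5
G0 X0.00 Y0.00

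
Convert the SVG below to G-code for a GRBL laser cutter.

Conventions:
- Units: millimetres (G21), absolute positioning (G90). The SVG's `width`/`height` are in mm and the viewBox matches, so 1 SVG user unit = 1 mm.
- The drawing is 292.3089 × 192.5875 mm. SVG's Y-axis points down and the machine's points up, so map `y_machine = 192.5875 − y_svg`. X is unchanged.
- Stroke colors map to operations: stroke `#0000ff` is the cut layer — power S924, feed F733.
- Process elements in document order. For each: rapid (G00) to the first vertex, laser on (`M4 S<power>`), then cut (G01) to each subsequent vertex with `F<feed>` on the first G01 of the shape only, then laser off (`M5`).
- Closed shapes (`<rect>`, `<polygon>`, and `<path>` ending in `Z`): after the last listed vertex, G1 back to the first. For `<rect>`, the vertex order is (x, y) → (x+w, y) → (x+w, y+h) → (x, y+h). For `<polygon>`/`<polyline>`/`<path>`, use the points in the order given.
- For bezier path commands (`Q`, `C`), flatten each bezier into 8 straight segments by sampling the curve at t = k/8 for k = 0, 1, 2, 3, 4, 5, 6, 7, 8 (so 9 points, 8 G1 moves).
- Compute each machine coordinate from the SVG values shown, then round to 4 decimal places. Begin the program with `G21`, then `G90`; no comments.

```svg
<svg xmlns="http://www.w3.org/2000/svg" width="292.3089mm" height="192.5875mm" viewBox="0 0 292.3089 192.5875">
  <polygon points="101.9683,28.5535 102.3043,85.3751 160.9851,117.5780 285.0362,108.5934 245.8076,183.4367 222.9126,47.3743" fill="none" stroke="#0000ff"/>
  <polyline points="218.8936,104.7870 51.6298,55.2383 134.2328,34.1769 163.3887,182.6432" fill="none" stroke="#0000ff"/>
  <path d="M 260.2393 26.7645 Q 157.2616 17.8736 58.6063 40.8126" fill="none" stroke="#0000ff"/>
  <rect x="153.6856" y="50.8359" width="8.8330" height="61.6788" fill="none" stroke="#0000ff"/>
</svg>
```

Since the viewBox matches the mm dimensions, user units are millimetres directly. The only transform is the Y-flip y_m = 192.5875 − y_svg.

Shape 1 is a closed polygon drawn with `<polygon>`. Its stroke #0000ff means cut at S924, F733. After flipping Y the toolpath is (101.9683,164.0340) → (102.3043,107.2124) → (160.9851,75.0095) → (285.0362,83.9941) → (245.8076,9.1508) → (222.9126,145.2132) → (101.9683,164.0340), returning to the start.

Shape 2 is a open polyline drawn with `<polyline>`. Its stroke #0000ff means cut at S924, F733. After flipping Y the toolpath is (218.8936,87.8005) → (51.6298,137.3492) → (134.2328,158.4106) → (163.3887,9.9443).

Shape 3 is a quadratic bezier drawn with `<path>`. Its stroke #0000ff means cut at S924, F733. After flipping Y the toolpath is (260.2393,165.8230) → (234.5624,167.5484) → (209.0206,168.2791) → (183.6139,168.0151) → (158.3422,166.7564) → (133.2056,164.5031) → (108.2041,161.2550) → (83.3377,157.0123) → (58.6063,151.7749).

Shape 4 is a rectangle drawn with `<rect>`. Its stroke #0000ff means cut at S924, F733. After flipping Y the toolpath is (153.6856,141.7516) → (162.5186,141.7516) → (162.5186,80.0728) → (153.6856,80.0728) → (153.6856,141.7516), returning to the start.

G21
G90
G00 X101.9683 Y164.0340
M4 S924
G01 X102.3043 Y107.2124 F733
G01 X160.9851 Y75.0095
G01 X285.0362 Y83.9941
G01 X245.8076 Y9.1508
G01 X222.9126 Y145.2132
G01 X101.9683 Y164.0340
M5
G00 X218.8936 Y87.8005
M4 S924
G01 X51.6298 Y137.3492 F733
G01 X134.2328 Y158.4106
G01 X163.3887 Y9.9443
M5
G00 X260.2393 Y165.8230
M4 S924
G01 X234.5624 Y167.5484 F733
G01 X209.0206 Y168.2791
G01 X183.6139 Y168.0151
G01 X158.3422 Y166.7564
G01 X133.2056 Y164.5031
G01 X108.2041 Y161.2550
G01 X83.3377 Y157.0123
G01 X58.6063 Y151.7749
M5
G00 X153.6856 Y141.7516
M4 S924
G01 X162.5186 Y141.7516 F733
G01 X162.5186 Y80.0728
G01 X153.6856 Y80.0728
G01 X153.6856 Y141.7516
M5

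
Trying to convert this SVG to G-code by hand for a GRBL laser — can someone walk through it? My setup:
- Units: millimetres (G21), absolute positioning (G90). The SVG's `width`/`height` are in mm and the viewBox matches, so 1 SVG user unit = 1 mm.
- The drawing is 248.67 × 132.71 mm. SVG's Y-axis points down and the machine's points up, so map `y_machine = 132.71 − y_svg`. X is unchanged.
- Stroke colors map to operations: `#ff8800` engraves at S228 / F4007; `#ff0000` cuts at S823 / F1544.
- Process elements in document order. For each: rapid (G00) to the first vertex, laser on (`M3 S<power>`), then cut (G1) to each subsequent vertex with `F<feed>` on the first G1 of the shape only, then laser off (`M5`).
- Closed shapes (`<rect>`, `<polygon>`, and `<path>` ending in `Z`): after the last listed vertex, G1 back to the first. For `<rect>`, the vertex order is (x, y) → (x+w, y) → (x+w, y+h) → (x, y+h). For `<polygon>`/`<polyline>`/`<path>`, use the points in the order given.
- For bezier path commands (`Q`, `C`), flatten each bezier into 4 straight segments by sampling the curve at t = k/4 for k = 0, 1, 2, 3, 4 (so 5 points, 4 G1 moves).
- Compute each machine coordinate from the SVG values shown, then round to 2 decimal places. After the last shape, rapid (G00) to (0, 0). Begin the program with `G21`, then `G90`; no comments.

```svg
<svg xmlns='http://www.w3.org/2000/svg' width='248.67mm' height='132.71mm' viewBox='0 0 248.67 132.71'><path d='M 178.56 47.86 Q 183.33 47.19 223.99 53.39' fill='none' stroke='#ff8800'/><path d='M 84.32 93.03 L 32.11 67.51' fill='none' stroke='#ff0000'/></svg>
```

G21
G90
G00 X178.56 Y84.85
M3 S228
G1 X183.19 Y84.76 F4007
G1 X192.30 Y83.80
G1 X205.90 Y81.99
G1 X223.99 Y79.32
M5
G00 X84.32 Y39.68
M3 S823
G1 X32.11 Y65.20 F1544
M5
G00 X0.00 Y0.00

1 u = 1 mm; y_m = 132.71 − y.

[1] `<path>` quadratic bezier, #ff8800→engrave S228 F4007: (178.56,84.85) → (183.19,84.76) → (192.30,83.80) → (205.90,81.99) → (223.99,79.32)

[2] `<path>` line segment, #ff0000→cut S823 F1544: (84.32,39.68) → (32.11,65.20)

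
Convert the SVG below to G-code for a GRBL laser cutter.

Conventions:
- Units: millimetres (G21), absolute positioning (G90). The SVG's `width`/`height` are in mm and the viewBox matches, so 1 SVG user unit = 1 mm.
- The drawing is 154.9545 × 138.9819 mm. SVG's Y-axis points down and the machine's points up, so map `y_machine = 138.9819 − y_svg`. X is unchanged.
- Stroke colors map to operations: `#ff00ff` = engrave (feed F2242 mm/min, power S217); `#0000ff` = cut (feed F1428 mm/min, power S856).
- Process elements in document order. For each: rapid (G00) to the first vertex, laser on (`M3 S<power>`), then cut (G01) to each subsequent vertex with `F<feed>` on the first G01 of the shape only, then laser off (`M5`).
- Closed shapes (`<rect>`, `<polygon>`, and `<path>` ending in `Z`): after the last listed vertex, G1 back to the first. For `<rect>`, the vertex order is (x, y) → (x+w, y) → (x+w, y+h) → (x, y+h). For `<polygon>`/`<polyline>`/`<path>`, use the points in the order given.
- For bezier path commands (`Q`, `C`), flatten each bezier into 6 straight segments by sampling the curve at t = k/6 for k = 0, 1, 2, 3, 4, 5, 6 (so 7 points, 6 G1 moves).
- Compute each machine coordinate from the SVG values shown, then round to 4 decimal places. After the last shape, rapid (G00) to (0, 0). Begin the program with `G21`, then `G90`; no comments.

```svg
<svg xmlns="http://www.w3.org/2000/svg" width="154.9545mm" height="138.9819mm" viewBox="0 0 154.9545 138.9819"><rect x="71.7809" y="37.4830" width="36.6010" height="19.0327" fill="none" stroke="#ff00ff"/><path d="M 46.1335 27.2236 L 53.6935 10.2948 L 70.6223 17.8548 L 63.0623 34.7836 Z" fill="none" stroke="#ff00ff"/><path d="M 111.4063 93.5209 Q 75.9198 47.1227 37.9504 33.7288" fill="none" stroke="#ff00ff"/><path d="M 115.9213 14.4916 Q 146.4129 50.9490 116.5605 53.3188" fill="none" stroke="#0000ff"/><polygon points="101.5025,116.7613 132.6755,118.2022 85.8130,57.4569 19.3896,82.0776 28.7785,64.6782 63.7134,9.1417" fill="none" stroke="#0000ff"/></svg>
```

Since the viewBox matches the mm dimensions, user units are millimetres directly. The only transform is the Y-flip y_m = 138.9819 − y_svg.

Shape 1 is a rectangle drawn with `<rect>`. Its stroke #ff00ff means engrave at S217, F2242. After flipping Y the toolpath is (71.7809,101.4989) → (108.3819,101.4989) → (108.3819,82.4662) → (71.7809,82.4662) → (71.7809,101.4989), returning to the start.

Shape 2 is a regular polygon drawn with `<path>`. Its stroke #ff00ff means engrave at S217, F2242. After flipping Y the toolpath is (46.1335,111.7583) → (53.6935,128.6871) → (70.6223,121.1271) → (63.0623,104.1983) → (46.1335,111.7583), returning to the start.

Shape 3 is a quadratic bezier drawn with `<path>`. Its stroke #ff00ff means engrave at S217, F2242. After flipping Y the toolpath is (111.4063,45.4610) → (99.5085,60.0103) → (87.4728,72.7260) → (75.2991,83.6081) → (62.9875,92.6567) → (50.5379,99.8717) → (37.9504,105.2531).

Shape 4 is a quadratic bezier drawn with `<path>`. Its stroke #0000ff means cut at S856, F1428. After flipping Y the toolpath is (115.9213,124.4903) → (124.4089,113.2847) → (129.5441,103.9729) → (131.3269,96.5548) → (129.7572,91.0305) → (124.8351,87.3999) → (116.5605,85.6631).

Shape 5 is a closed polygon drawn with `<polygon>`. Its stroke #0000ff means cut at S856, F1428. After flipping Y the toolpath is (101.5025,22.2206) → (132.6755,20.7797) → (85.8130,81.5250) → (19.3896,56.9043) → (28.7785,74.3037) → (63.7134,129.8402) → (101.5025,22.2206), returning to the start.

G21
G90
G00 X71.7809 Y101.4989
M3 S217
G01 X108.3819 Y101.4989 F2242
G01 X108.3819 Y82.4662
G01 X71.7809 Y82.4662
G01 X71.7809 Y101.4989
M5
G00 X46.1335 Y111.7583
M3 S217
G01 X53.6935 Y128.6871 F2242
G01 X70.6223 Y121.1271
G01 X63.0623 Y104.1983
G01 X46.1335 Y111.7583
M5
G00 X111.4063 Y45.4610
M3 S217
G01 X99.5085 Y60.0103 F2242
G01 X87.4728 Y72.7260
G01 X75.2991 Y83.6081
G01 X62.9875 Y92.6567
G01 X50.5379 Y99.8717
G01 X37.9504 Y105.2531
M5
G00 X115.9213 Y124.4903
M3 S856
G01 X124.4089 Y113.2847 F1428
G01 X129.5441 Y103.9729
G01 X131.3269 Y96.5548
G01 X129.7572 Y91.0305
G01 X124.8351 Y87.3999
G01 X116.5605 Y85.6631
M5
G00 X101.5025 Y22.2206
M3 S856
G01 X132.6755 Y20.7797 F1428
G01 X85.8130 Y81.5250
G01 X19.3896 Y56.9043
G01 X28.7785 Y74.3037
G01 X63.7134 Y129.8402
G01 X101.5025 Y22.2206
M5
G00 X0.0000 Y0.0000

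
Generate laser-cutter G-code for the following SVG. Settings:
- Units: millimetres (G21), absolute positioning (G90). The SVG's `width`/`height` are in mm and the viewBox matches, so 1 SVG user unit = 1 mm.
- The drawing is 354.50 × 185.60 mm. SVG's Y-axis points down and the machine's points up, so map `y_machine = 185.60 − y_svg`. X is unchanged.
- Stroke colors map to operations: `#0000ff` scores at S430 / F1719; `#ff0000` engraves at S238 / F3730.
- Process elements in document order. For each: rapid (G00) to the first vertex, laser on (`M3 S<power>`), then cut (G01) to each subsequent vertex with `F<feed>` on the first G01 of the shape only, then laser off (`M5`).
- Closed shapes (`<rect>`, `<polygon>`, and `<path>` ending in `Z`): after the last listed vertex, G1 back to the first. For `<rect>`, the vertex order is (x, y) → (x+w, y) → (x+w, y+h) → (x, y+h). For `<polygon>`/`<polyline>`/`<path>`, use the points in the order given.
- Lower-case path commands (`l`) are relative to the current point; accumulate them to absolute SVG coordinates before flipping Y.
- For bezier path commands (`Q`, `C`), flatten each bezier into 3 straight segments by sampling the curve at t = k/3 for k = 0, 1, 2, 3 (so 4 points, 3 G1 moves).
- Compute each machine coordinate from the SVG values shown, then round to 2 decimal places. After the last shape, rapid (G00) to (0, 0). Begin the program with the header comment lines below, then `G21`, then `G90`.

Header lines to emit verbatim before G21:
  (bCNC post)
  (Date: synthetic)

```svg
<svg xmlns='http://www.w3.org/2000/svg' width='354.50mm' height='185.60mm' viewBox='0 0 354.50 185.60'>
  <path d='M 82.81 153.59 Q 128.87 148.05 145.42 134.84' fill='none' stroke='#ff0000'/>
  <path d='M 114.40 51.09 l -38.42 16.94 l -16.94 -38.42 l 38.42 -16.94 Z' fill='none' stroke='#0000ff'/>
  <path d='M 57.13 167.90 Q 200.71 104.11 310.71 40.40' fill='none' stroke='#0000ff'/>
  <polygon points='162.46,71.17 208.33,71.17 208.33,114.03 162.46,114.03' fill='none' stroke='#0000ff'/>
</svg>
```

viewBox `0 0 354.50 185.60` with mm width/height → 1 unit = 1 mm. Flip: y_m = 185.60 − y_svg.

**Shape 1** — `<path>` quadratic bezier, stroke `#ff0000` → engrave (S238, F3730). Control points (SVG): P0=(82.81,153.59), P1=(128.87,148.05), P2=(145.42,134.84); sampled at t=k/3. Machine vertices: (82.81,32.01) → (110.24,36.56) → (131.11,42.81) → (145.42,50.76). Open path.

**Shape 2** — `<path>` regular polygon, stroke `#0000ff` → score (S430, F1719). Machine vertices: (114.40,134.51) → (75.98,117.57) → (59.04,155.99) → (97.46,172.93) → (114.40,134.51). Closed: final G1 returns to the first vertex.

**Shape 3** — `<path>` quadratic bezier, stroke `#0000ff` → score (S430, F1719). Control points (SVG): P0=(57.13,167.90), P1=(200.71,104.11), P2=(310.71,40.40); sampled at t=k/3. Machine vertices: (57.13,17.70) → (149.12,60.22) → (233.65,102.72) → (310.71,145.20). Open path.

**Shape 4** — `<polygon>` rectangle, stroke `#0000ff` → score (S430, F1719). Machine vertices: (162.46,114.43) → (208.33,114.43) → (208.33,71.57) → (162.46,71.57) → (162.46,114.43). Closed: final G1 returns to the first vertex.

(bCNC post)
(Date: synthetic)
G21
G90
G00 X82.81 Y32.01
M3 S238
G01 X110.24 Y36.56 F3730
G01 X131.11 Y42.81
G01 X145.42 Y50.76
M5
G00 X114.40 Y134.51
M3 S430
G01 X75.98 Y117.57 F1719
G01 X59.04 Y155.99
G01 X97.46 Y172.93
G01 X114.40 Y134.51
M5
G00 X57.13 Y17.70
M3 S430
G01 X149.12 Y60.22 F1719
G01 X233.65 Y102.72
G01 X310.71 Y145.20
M5
G00 X162.46 Y114.43
M3 S430
G01 X208.33 Y114.43 F1719
G01 X208.33 Y71.57
G01 X162.46 Y71.57
G01 X162.46 Y114.43
M5
G00 X0.00 Y0.00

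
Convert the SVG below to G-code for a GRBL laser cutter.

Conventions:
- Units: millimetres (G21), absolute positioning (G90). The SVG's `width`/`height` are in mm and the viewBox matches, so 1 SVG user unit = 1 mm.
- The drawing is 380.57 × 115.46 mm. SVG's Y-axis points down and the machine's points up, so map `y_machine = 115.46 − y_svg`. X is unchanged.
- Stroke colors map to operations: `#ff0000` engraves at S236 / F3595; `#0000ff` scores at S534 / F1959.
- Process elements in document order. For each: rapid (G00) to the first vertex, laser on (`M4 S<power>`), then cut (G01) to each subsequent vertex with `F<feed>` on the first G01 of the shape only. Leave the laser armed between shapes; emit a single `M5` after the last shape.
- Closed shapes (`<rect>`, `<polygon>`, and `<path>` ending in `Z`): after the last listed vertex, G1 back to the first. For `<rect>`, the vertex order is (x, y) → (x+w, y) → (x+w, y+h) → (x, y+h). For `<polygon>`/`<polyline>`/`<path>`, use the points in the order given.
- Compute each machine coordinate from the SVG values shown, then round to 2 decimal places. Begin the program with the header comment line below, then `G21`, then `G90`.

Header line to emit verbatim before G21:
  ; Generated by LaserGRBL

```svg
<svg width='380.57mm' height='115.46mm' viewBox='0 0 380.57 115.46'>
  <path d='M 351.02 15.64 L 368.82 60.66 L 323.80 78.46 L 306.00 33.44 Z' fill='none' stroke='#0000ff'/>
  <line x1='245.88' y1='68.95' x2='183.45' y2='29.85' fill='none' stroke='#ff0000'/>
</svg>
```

1 u = 1 mm; y_m = 115.46 − y.

[1] `<path>` regular polygon, #0000ff→score S534 F1959: (351.02,99.82) → (368.82,54.80) → (323.80,37.00) → (306.00,82.02) → (351.02,99.82) (closed)

[2] `<line>` line segment, #ff0000→engrave S236 F3595: (245.88,46.51) → (183.45,85.61)

; Generated by LaserGRBL
G21
G90
G00 X351.02 Y99.82
M4 S534
G01 X368.82 Y54.80 F1959
G01 X323.80 Y37.00
G01 X306.00 Y82.02
G01 X351.02 Y99.82
G00 X245.88 Y46.51
M4 S236
G01 X183.45 Y85.61 F3595
M5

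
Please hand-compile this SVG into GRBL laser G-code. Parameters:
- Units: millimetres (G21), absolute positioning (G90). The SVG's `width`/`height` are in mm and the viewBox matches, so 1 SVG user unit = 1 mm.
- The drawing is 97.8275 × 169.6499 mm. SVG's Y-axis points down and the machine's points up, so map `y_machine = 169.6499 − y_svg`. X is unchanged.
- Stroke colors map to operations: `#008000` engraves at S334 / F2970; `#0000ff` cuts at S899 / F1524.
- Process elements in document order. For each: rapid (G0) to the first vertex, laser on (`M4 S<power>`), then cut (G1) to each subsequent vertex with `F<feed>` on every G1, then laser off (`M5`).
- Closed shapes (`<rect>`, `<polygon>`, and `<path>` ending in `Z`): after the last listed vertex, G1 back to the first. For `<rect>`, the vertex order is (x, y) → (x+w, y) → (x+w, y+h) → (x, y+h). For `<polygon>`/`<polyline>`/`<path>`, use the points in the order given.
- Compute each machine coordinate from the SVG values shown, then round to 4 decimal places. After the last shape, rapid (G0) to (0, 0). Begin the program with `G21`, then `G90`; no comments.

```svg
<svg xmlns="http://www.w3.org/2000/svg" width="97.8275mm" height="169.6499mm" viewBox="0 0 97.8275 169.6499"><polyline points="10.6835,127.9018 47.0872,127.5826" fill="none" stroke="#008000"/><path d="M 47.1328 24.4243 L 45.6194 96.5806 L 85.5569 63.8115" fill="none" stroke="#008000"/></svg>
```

G21
G90
G0 X10.6835 Y41.7481
M4 S334
G1 X47.0872 Y42.0673 F2970
M5
G0 X47.1328 Y145.2256
M4 S334
G1 X45.6194 Y73.0693 F2970
G1 X85.5569 Y105.8384 F2970
M5
G0 X0.0000 Y0.0000

viewBox `0 0 97.8275 169.6499` with mm width/height → 1 unit = 1 mm. Flip: y_m = 169.6499 − y_svg.

**Shape 1** — `<polyline>` line segment, stroke `#008000` → engrave (S334, F2970). Machine vertices: (10.6835,41.7481) → (47.0872,42.0673). Open path.

**Shape 2** — `<path>` open polyline, stroke `#008000` → engrave (S334, F2970). Machine vertices: (47.1328,145.2256) → (45.6194,73.0693) → (85.5569,105.8384). Open path.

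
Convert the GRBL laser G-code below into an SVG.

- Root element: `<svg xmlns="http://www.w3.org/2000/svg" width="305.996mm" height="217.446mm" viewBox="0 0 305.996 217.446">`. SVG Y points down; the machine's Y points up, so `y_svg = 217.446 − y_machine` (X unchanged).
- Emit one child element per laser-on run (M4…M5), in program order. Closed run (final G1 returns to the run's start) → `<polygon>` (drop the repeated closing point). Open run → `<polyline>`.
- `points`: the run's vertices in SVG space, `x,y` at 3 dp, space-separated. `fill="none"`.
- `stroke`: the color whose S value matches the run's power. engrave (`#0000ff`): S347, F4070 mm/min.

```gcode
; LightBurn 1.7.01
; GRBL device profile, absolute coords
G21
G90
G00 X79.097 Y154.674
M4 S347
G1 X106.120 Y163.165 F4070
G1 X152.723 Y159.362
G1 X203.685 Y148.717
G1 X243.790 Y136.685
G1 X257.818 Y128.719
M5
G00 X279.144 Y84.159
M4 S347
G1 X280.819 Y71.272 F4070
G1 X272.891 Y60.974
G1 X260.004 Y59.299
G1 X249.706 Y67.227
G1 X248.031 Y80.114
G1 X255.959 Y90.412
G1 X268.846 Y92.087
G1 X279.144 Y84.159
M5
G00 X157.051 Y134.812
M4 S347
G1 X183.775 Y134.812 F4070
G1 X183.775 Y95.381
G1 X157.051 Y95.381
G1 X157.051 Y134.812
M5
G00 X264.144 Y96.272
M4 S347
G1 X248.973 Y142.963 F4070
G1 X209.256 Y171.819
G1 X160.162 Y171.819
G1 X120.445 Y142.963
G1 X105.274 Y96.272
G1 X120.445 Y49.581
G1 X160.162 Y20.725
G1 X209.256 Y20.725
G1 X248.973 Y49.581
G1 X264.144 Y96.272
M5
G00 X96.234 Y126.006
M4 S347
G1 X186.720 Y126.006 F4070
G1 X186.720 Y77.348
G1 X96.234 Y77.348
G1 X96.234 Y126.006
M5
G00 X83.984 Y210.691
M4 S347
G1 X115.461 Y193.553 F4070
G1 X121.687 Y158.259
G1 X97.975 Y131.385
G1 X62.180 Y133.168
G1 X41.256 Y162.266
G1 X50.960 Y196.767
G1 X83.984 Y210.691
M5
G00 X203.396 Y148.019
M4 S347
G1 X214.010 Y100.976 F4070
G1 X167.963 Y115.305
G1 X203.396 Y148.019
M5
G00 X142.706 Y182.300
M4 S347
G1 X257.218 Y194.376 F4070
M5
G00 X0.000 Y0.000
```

Each laser-on run becomes one SVG element. Flip Y back into SVG space with y_svg = 217.446 − y_machine. Every run uses S347, so all elements get stroke `#0000ff` (engrave).

Run 1: The run is open, so emit a `<polyline>` with points (Y-flipped): 79.097,62.772 106.120,54.281 152.723,58.084 203.685,68.729 243.790,80.761 257.818,88.727.

Run 2: The run returns to its start, so emit a `<polygon>` with points (Y-flipped): 279.144,133.287 280.819,146.174 272.891,156.472 260.004,158.147 249.706,150.219 248.031,137.332 255.959,127.034 268.846,125.359.

Run 3: The run returns to its start, so emit a `<polygon>` with points (Y-flipped): 157.051,82.634 183.775,82.634 183.775,122.065 157.051,122.065.

Run 4: The run returns to its start, so emit a `<polygon>` with points (Y-flipped): 264.144,121.174 248.973,74.483 209.256,45.627 160.162,45.627 120.445,74.483 105.274,121.174 120.445,167.865 160.162,196.721 209.256,196.721 248.973,167.865.

Run 5: The run returns to its start, so emit a `<polygon>` with points (Y-flipped): 96.234,91.440 186.720,91.440 186.720,140.098 96.234,140.098.

Run 6: The run returns to its start, so emit a `<polygon>` with points (Y-flipped): 83.984,6.755 115.461,23.893 121.687,59.187 97.975,86.061 62.180,84.278 41.256,55.180 50.960,20.679.

Run 7: The run returns to its start, so emit a `<polygon>` with points (Y-flipped): 203.396,69.427 214.010,116.470 167.963,102.141.

Run 8: The run is open, so emit a `<polyline>` with points (Y-flipped): 142.706,35.146 257.218,23.070.

<svg xmlns="http://www.w3.org/2000/svg" width="305.996mm" height="217.446mm" viewBox="0 0 305.996 217.446">
  <polyline points="79.097,62.772 106.120,54.281 152.723,58.084 203.685,68.729 243.790,80.761 257.818,88.727" fill="none" stroke="#0000ff"/>
  <polygon points="279.144,133.287 280.819,146.174 272.891,156.472 260.004,158.147 249.706,150.219 248.031,137.332 255.959,127.034 268.846,125.359" fill="none" stroke="#0000ff"/>
  <polygon points="157.051,82.634 183.775,82.634 183.775,122.065 157.051,122.065" fill="none" stroke="#0000ff"/>
  <polygon points="264.144,121.174 248.973,74.483 209.256,45.627 160.162,45.627 120.445,74.483 105.274,121.174 120.445,167.865 160.162,196.721 209.256,196.721 248.973,167.865" fill="none" stroke="#0000ff"/>
  <polygon points="96.234,91.440 186.720,91.440 186.720,140.098 96.234,140.098" fill="none" stroke="#0000ff"/>
  <polygon points="83.984,6.755 115.461,23.893 121.687,59.187 97.975,86.061 62.180,84.278 41.256,55.180 50.960,20.679" fill="none" stroke="#0000ff"/>
  <polygon points="203.396,69.427 214.010,116.470 167.963,102.141" fill="none" stroke="#0000ff"/>
  <polyline points="142.706,35.146 257.218,23.070" fill="none" stroke="#0000ff"/>
</svg>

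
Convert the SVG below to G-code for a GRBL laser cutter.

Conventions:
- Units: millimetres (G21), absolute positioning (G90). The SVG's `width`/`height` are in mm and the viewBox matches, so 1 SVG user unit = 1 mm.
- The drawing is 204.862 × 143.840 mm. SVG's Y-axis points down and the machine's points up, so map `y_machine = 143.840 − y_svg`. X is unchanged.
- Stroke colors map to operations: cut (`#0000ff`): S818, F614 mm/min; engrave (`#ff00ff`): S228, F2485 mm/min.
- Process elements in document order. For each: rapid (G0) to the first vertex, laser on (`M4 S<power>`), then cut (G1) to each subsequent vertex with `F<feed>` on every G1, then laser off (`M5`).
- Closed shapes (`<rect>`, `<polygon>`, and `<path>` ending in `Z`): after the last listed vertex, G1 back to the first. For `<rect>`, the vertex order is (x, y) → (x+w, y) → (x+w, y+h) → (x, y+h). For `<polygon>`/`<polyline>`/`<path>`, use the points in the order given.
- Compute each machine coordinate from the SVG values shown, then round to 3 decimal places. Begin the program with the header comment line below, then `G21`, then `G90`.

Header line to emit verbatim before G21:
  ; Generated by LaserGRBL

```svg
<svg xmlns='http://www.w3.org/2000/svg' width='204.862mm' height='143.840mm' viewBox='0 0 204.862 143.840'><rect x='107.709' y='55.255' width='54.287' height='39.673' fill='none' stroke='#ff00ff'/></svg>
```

; Generated by LaserGRBL
G21
G90
G0 X107.709 Y88.585
M4 S228
G1 X161.996 Y88.585 F2485
G1 X161.996 Y48.912 F2485
G1 X107.709 Y48.912 F2485
G1 X107.709 Y88.585 F2485
M5

Since the viewBox matches the mm dimensions, user units are millimetres directly. The only transform is the Y-flip y_m = 143.840 − y_svg.

Shape 1 is a rectangle drawn with `<rect>`. Its stroke #ff00ff means engrave at S228, F2485. After flipping Y the toolpath is (107.709,88.585) → (161.996,88.585) → (161.996,48.912) → (107.709,48.912) → (107.709,88.585), returning to the start.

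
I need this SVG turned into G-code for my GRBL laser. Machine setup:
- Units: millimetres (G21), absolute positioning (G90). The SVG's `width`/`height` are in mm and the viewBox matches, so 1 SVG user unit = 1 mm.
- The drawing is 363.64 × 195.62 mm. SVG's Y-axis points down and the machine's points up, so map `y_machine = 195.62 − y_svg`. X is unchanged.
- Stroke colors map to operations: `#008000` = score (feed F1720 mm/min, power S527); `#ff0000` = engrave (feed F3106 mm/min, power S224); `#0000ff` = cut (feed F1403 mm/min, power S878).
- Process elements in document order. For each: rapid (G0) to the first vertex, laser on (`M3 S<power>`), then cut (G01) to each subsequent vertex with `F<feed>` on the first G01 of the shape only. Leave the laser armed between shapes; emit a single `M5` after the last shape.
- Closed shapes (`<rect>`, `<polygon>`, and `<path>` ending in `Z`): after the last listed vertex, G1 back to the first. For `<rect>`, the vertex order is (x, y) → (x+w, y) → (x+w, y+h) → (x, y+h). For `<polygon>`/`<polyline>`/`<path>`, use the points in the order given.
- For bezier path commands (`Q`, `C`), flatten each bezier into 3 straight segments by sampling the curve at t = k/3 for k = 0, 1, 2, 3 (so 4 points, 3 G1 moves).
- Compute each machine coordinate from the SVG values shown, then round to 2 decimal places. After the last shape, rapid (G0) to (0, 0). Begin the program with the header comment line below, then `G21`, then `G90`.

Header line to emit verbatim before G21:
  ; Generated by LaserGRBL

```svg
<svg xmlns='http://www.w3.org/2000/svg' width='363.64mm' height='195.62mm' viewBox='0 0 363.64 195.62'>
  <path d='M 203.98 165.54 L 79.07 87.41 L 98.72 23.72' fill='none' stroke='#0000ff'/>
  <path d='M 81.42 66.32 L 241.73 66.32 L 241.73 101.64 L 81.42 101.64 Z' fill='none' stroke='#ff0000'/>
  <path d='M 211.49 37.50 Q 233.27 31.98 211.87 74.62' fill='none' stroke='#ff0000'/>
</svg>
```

Since the viewBox matches the mm dimensions, user units are millimetres directly. The only transform is the Y-flip y_m = 195.62 − y_svg.

Shape 1 is a open polyline drawn with `<path>`. Its stroke #0000ff means cut at S878, F1403. After flipping Y the toolpath is (203.98,30.08) → (79.07,108.21) → (98.72,171.90).

Shape 2 is a rectangle drawn with `<path>`. Its stroke #ff0000 means engrave at S224, F3106. After flipping Y the toolpath is (81.42,129.30) → (241.73,129.30) → (241.73,93.98) → (81.42,93.98) → (81.42,129.30), returning to the start.

Shape 3 is a quadratic bezier drawn with `<path>`. Its stroke #ff0000 means engrave at S224, F3106. After flipping Y the toolpath is (211.49,158.12) → (221.21,156.45) → (221.34,144.08) → (211.87,121.00).

; Generated by LaserGRBL
G21
G90
G0 X203.98 Y30.08
M3 S878
G01 X79.07 Y108.21 F1403
G01 X98.72 Y171.90
G0 X81.42 Y129.30
M3 S224
G01 X241.73 Y129.30 F3106
G01 X241.73 Y93.98
G01 X81.42 Y93.98
G01 X81.42 Y129.30
G0 X211.49 Y158.12
M3 S224
G01 X221.21 Y156.45 F3106
G01 X221.34 Y144.08
G01 X211.87 Y121.00
M5
G0 X0.00 Y0.00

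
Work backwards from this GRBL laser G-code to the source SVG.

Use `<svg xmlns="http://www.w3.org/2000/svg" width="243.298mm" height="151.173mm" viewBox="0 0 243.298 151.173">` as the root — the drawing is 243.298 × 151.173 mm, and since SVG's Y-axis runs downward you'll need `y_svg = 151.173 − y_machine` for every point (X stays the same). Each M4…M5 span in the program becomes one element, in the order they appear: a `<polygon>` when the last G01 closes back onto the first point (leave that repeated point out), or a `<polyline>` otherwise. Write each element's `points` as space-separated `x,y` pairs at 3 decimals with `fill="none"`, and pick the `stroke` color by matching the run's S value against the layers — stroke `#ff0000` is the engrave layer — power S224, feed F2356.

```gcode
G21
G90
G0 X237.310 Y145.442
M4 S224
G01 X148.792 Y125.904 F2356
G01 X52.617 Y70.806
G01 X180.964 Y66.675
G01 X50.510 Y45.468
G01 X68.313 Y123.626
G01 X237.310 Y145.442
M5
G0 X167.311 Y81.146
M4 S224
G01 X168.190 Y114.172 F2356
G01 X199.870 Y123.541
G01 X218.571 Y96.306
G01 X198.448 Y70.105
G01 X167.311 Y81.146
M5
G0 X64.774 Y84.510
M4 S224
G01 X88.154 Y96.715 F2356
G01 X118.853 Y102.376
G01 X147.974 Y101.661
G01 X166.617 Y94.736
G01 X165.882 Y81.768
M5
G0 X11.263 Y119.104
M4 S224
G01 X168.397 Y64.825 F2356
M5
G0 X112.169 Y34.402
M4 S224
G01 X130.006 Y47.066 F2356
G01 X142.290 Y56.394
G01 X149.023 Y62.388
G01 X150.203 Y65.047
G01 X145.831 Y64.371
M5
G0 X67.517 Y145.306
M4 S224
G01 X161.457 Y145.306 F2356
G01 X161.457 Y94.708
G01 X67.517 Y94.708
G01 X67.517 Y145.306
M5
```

Each laser-on run becomes one SVG element. Flip Y back into SVG space with y_svg = 151.173 − y_machine. Every run uses S224, so all elements get stroke `#ff0000` (engrave).

Run 1: The run returns to its start, so emit a `<polygon>` with points (Y-flipped): 237.310,5.731 148.792,25.269 52.617,80.367 180.964,84.498 50.510,105.705 68.313,27.547.

Run 2: The run returns to its start, so emit a `<polygon>` with points (Y-flipped): 167.311,70.027 168.190,37.001 199.870,27.632 218.571,54.867 198.448,81.068.

Run 3: The run is open, so emit a `<polyline>` with points (Y-flipped): 64.774,66.663 88.154,54.458 118.853,48.797 147.974,49.512 166.617,56.437 165.882,69.405.

Run 4: The run is open, so emit a `<polyline>` with points (Y-flipped): 11.263,32.069 168.397,86.348.

Run 5: The run is open, so emit a `<polyline>` with points (Y-flipped): 112.169,116.771 130.006,104.107 142.290,94.779 149.023,88.785 150.203,86.126 145.831,86.802.

Run 6: The run returns to its start, so emit a `<polygon>` with points (Y-flipped): 67.517,5.867 161.457,5.867 161.457,56.465 67.517,56.465.

<svg xmlns="http://www.w3.org/2000/svg" width="243.298mm" height="151.173mm" viewBox="0 0 243.298 151.173">
  <polygon points="237.310,5.731 148.792,25.269 52.617,80.367 180.964,84.498 50.510,105.705 68.313,27.547" fill="none" stroke="#ff0000"/>
  <polygon points="167.311,70.027 168.190,37.001 199.870,27.632 218.571,54.867 198.448,81.068" fill="none" stroke="#ff0000"/>
  <polyline points="64.774,66.663 88.154,54.458 118.853,48.797 147.974,49.512 166.617,56.437 165.882,69.405" fill="none" stroke="#ff0000"/>
  <polyline points="11.263,32.069 168.397,86.348" fill="none" stroke="#ff0000"/>
  <polyline points="112.169,116.771 130.006,104.107 142.290,94.779 149.023,88.785 150.203,86.126 145.831,86.802" fill="none" stroke="#ff0000"/>
  <polygon points="67.517,5.867 161.457,5.867 161.457,56.465 67.517,56.465" fill="none" stroke="#ff0000"/>
</svg>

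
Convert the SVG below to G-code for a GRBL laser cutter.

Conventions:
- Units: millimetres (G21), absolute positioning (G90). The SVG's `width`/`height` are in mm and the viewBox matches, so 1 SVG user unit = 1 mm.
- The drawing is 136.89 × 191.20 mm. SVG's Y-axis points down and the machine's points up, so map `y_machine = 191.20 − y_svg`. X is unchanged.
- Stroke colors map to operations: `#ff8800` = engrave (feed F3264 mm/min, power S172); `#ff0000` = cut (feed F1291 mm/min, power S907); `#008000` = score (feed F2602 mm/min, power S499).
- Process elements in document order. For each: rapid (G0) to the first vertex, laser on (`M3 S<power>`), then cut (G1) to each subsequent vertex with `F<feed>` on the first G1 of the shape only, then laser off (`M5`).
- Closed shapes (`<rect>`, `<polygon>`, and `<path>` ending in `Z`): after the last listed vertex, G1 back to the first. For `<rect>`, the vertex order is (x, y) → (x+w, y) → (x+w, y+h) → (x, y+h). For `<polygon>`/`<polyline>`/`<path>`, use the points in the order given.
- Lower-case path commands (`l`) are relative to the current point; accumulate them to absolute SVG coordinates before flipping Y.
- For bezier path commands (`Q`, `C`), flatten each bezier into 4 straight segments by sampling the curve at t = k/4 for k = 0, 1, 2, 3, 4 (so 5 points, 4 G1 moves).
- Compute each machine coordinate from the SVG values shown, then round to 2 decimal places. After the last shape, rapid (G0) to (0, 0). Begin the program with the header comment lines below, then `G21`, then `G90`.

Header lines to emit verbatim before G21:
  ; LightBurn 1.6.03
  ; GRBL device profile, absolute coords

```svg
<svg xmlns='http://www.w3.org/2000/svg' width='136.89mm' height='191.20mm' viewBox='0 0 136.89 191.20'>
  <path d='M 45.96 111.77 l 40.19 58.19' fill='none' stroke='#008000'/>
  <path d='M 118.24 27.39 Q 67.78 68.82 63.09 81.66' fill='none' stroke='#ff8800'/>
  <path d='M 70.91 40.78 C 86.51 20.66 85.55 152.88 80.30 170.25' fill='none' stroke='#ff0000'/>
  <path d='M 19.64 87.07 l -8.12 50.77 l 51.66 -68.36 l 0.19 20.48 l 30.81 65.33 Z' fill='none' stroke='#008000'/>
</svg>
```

; LightBurn 1.6.03
; GRBL device profile, absolute coords
G21
G90
G0 X45.96 Y79.43
M3 S499
G1 X86.15 Y21.24 F2602
M5
G0 X118.24 Y163.81
M3 S172
G1 X95.87 Y144.88 F3264
G1 X79.22 Y129.53
G1 X68.30 Y117.75
G1 X63.09 Y109.54
M5
G0 X70.91 Y150.42
M3 S907
G1 X79.70 Y141.12 F1291
G1 X83.42 Y99.74
G1 X83.24 Y51.34
G1 X80.30 Y20.95
M5
G0 X19.64 Y104.13
M3 S499
G1 X11.52 Y53.36 F2602
G1 X63.18 Y121.72
G1 X63.37 Y101.24
G1 X94.18 Y35.91
G1 X19.64 Y104.13
M5
G0 X0.00 Y0.00

Since the viewBox matches the mm dimensions, user units are millimetres directly. The only transform is the Y-flip y_m = 191.20 − y_svg.

Shape 1 is a line segment drawn with `<path>`. Its stroke #008000 means score at S499, F2602. After flipping Y the toolpath is (45.96,79.43) → (86.15,21.24).

Shape 2 is a quadratic bezier drawn with `<path>`. Its stroke #ff8800 means engrave at S172, F3264. After flipping Y the toolpath is (118.24,163.81) → (95.87,144.88) → (79.22,129.53) → (68.30,117.75) → (63.09,109.54).

Shape 3 is a cubic bezier drawn with `<path>`. Its stroke #ff0000 means cut at S907, F1291. After flipping Y the toolpath is (70.91,150.42) → (79.70,141.12) → (83.42,99.74) → (83.24,51.34) → (80.30,20.95).

Shape 4 is a closed polygon drawn with `<path>`. Its stroke #008000 means score at S499, F2602. After flipping Y the toolpath is (19.64,104.13) → (11.52,53.36) → (63.18,121.72) → (63.37,101.24) → (94.18,35.91) → (19.64,104.13), returning to the start.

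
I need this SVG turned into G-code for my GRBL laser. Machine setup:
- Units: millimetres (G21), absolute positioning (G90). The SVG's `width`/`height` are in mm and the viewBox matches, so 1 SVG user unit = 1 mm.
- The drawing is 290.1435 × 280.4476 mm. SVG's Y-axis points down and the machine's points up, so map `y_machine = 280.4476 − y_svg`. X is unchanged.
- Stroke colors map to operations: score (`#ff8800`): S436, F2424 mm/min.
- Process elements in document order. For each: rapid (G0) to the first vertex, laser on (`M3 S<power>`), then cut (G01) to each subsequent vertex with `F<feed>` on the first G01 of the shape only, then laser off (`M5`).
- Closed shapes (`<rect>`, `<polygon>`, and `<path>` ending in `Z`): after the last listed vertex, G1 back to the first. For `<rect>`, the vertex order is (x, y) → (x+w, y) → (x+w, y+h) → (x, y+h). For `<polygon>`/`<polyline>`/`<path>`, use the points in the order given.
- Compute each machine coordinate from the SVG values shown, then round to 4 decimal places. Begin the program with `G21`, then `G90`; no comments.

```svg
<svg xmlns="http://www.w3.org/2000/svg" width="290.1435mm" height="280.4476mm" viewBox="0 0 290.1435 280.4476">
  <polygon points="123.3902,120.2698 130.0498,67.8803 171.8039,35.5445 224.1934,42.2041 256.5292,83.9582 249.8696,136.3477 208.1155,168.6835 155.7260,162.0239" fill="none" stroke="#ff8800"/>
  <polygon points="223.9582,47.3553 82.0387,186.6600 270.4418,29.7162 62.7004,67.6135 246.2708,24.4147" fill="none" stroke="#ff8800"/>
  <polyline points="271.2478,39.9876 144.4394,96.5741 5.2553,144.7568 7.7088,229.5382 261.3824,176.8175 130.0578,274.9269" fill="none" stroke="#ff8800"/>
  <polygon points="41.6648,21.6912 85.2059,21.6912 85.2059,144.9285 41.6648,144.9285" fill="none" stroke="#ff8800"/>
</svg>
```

Since the viewBox matches the mm dimensions, user units are millimetres directly. The only transform is the Y-flip y_m = 280.4476 − y_svg.

Shape 1 is a regular polygon drawn with `<polygon>`. Its stroke #ff8800 means score at S436, F2424. After flipping Y the toolpath is (123.3902,160.1778) → (130.0498,212.5673) → (171.8039,244.9031) → (224.1934,238.2435) → (256.5292,196.4894) → (249.8696,144.0999) → (208.1155,111.7641) → (155.7260,118.4237) → (123.3902,160.1778), returning to the start.

Shape 2 is a closed polygon drawn with `<polygon>`. Its stroke #ff8800 means score at S436, F2424. After flipping Y the toolpath is (223.9582,233.0923) → (82.0387,93.7876) → (270.4418,250.7314) → (62.7004,212.8341) → (246.2708,256.0329) → (223.9582,233.0923), returning to the start.

Shape 3 is a open polyline drawn with `<polyline>`. Its stroke #ff8800 means score at S436, F2424. After flipping Y the toolpath is (271.2478,240.4600) → (144.4394,183.8735) → (5.2553,135.6908) → (7.7088,50.9094) → (261.3824,103.6301) → (130.0578,5.5207).

Shape 4 is a rectangle drawn with `<polygon>`. Its stroke #ff8800 means score at S436, F2424. After flipping Y the toolpath is (41.6648,258.7564) → (85.2059,258.7564) → (85.2059,135.5191) → (41.6648,135.5191) → (41.6648,258.7564), returning to the start.

G21
G90
G0 X123.3902 Y160.1778
M3 S436
G01 X130.0498 Y212.5673 F2424
G01 X171.8039 Y244.9031
G01 X224.1934 Y238.2435
G01 X256.5292 Y196.4894
G01 X249.8696 Y144.0999
G01 X208.1155 Y111.7641
G01 X155.7260 Y118.4237
G01 X123.3902 Y160.1778
M5
G0 X223.9582 Y233.0923
M3 S436
G01 X82.0387 Y93.7876 F2424
G01 X270.4418 Y250.7314
G01 X62.7004 Y212.8341
G01 X246.2708 Y256.0329
G01 X223.9582 Y233.0923
M5
G0 X271.2478 Y240.4600
M3 S436
G01 X144.4394 Y183.8735 F2424
G01 X5.2553 Y135.6908
G01 X7.7088 Y50.9094
G01 X261.3824 Y103.6301
G01 X130.0578 Y5.5207
M5
G0 X41.6648 Y258.7564
M3 S436
G01 X85.2059 Y258.7564 F2424
G01 X85.2059 Y135.5191
G01 X41.6648 Y135.5191
G01 X41.6648 Y258.7564
M5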